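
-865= -865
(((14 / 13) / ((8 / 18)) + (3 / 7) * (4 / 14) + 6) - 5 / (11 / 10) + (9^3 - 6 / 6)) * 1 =10258249 / 14014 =732.00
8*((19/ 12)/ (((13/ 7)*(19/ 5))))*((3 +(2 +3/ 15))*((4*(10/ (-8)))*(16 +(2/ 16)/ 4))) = -5985/ 8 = -748.12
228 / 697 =0.33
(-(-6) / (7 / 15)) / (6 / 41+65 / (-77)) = -40590 / 2203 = -18.42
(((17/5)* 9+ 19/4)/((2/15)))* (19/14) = 5757/16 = 359.81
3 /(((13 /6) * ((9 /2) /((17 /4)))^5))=1419857 /1364688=1.04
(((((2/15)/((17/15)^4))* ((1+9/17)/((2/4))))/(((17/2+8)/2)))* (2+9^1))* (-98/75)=-611520/1419857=-0.43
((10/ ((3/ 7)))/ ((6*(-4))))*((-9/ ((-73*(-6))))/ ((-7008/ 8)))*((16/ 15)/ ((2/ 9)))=-7/ 63948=-0.00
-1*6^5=-7776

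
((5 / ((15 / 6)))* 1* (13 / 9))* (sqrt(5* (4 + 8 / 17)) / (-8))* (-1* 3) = 13* sqrt(1615) / 102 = 5.12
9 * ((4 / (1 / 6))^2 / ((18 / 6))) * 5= 8640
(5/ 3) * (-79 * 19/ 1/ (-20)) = 1501/ 12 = 125.08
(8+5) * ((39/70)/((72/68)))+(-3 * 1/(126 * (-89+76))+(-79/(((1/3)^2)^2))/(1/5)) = -8316921/260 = -31988.16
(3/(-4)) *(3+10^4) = -30009/4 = -7502.25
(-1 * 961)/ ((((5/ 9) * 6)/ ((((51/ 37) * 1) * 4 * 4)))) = -1176264/ 185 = -6358.18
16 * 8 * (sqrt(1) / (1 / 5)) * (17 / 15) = 2176 / 3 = 725.33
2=2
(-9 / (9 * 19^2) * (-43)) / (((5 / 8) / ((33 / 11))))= 1032 / 1805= 0.57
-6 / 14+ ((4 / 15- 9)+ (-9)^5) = -6201107 / 105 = -59058.16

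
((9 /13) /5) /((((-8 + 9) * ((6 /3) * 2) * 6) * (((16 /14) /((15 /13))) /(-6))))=-189 /5408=-0.03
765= 765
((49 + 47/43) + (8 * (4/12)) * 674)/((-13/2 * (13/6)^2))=-5719632/94471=-60.54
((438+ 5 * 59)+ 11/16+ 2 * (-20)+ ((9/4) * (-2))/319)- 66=3203645/5104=627.67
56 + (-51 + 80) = 85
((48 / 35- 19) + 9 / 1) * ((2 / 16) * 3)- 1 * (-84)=11307 / 140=80.76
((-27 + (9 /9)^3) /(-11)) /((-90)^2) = 13 /44550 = 0.00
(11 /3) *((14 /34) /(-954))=-77 /48654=-0.00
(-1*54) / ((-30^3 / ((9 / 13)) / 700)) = 63 / 65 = 0.97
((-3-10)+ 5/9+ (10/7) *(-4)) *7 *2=-2288/9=-254.22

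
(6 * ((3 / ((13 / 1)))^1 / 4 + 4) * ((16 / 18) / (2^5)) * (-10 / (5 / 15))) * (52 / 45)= -211 / 9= -23.44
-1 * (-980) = 980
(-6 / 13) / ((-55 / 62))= 372 / 715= 0.52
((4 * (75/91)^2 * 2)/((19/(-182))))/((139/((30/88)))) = -337500/2643641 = -0.13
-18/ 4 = -9/ 2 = -4.50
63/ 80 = 0.79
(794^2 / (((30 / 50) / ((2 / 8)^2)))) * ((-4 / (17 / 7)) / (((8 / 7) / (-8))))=757141.27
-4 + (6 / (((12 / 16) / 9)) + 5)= 73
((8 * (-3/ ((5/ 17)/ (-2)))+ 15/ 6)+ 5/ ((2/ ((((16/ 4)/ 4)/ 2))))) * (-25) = -16695/ 4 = -4173.75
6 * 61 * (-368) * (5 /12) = -56120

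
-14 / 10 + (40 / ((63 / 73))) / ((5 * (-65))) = -6317 / 4095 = -1.54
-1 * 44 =-44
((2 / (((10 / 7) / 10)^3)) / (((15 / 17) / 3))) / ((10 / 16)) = 93296 / 25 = 3731.84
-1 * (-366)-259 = 107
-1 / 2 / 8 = -1 / 16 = -0.06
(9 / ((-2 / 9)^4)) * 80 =295245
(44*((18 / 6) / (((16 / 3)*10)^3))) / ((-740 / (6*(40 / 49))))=-0.00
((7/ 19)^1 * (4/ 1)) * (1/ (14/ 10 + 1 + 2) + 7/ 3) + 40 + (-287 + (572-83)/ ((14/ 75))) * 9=184667695/ 8778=21037.56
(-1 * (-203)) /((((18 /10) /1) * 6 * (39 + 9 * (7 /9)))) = 1015 /2484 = 0.41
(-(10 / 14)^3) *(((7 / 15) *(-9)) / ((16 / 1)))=75 / 784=0.10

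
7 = 7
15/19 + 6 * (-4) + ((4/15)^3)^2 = -5023187801/216421875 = -23.21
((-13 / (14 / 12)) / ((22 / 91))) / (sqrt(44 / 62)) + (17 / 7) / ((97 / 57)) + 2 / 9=10079 / 6111 - 507 * sqrt(682) / 242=-53.06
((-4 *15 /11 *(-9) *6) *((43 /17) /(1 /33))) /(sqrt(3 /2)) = 139320 *sqrt(6) /17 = 20074.29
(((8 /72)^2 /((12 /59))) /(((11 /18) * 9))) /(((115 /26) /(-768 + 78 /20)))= -1.91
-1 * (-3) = 3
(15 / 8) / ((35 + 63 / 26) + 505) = 0.00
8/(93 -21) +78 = 703/9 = 78.11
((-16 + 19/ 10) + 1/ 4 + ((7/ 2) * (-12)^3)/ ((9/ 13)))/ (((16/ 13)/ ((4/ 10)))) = -2274961/ 800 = -2843.70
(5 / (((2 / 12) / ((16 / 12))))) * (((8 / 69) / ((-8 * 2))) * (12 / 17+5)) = -1940 / 1173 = -1.65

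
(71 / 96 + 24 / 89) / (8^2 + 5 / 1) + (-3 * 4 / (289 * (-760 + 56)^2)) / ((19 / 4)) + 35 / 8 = 13755130788515 / 3133553626368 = 4.39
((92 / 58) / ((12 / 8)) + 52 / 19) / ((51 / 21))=43904 / 28101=1.56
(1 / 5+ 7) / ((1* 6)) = 6 / 5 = 1.20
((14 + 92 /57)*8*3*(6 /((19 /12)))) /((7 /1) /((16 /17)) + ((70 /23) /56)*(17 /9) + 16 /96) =339572736 /1842905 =184.26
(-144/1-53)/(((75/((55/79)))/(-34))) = 73678/1185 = 62.18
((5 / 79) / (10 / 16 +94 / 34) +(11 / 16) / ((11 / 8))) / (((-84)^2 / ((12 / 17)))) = 257 / 4952984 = 0.00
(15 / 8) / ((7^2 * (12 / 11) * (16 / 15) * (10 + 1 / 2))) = 275 / 87808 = 0.00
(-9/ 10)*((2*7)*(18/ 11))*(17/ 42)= -459/ 55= -8.35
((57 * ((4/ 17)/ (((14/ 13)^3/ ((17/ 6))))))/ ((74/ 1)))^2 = 1742478049/ 10307934784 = 0.17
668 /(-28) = -167 /7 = -23.86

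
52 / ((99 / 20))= 1040 / 99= 10.51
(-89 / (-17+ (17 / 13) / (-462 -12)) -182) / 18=-9259952 / 942939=-9.82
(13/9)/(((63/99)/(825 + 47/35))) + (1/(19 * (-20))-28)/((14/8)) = 77910691/41895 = 1859.67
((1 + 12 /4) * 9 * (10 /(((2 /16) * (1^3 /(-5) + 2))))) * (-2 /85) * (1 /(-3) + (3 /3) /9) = 8.37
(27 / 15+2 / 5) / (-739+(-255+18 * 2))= -11 / 4790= -0.00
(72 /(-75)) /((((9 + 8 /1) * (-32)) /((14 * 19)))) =399 /850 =0.47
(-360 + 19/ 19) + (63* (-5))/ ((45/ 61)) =-786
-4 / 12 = -1 / 3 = -0.33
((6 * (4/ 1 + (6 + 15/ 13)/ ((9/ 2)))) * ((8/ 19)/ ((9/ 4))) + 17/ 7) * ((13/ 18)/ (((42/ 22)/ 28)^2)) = 131120440/ 96957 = 1352.36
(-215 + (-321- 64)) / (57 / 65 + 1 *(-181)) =9750 / 2927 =3.33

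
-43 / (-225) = 43 / 225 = 0.19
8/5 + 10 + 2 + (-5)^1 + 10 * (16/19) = 1617/95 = 17.02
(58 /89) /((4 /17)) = 493 /178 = 2.77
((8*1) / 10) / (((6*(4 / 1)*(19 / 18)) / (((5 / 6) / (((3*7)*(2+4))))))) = 1 / 4788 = 0.00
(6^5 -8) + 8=7776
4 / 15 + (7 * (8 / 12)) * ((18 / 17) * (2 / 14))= 248 / 255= 0.97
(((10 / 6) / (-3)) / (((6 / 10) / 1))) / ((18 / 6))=-25 / 81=-0.31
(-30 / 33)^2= 100 / 121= 0.83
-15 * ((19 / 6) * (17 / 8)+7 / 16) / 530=-43 / 212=-0.20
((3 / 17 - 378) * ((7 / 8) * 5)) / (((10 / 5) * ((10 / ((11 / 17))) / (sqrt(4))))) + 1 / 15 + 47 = -4154021 / 69360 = -59.89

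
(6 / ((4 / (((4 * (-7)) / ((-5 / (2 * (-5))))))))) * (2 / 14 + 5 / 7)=-72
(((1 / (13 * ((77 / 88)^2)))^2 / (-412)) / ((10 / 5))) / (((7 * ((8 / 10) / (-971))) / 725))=450544000 / 292559449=1.54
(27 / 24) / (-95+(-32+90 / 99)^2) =1089 / 843752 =0.00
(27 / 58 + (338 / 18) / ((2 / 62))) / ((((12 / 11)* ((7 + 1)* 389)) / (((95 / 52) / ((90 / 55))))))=3495686975 / 18245979648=0.19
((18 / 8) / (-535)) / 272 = -9 / 582080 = -0.00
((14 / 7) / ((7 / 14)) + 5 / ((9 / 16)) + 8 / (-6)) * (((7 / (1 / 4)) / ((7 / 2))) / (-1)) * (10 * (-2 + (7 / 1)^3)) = -2837120 / 9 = -315235.56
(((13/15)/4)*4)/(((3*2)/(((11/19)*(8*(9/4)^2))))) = 1287/380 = 3.39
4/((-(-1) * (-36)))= -1/9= -0.11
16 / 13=1.23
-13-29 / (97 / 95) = -4016 / 97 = -41.40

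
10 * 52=520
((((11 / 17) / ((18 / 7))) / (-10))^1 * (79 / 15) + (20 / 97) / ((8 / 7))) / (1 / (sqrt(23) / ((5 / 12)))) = 213199 * sqrt(23) / 1855125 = 0.55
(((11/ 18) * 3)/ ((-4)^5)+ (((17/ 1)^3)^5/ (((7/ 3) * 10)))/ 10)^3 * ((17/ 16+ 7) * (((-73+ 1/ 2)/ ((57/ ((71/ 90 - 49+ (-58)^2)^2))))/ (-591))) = 254837942148387981849334330586256744615232636034249830671693273251474857605363893/ 723558819991262330880000000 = 352200726613304769420549600000000000000000000000000000.00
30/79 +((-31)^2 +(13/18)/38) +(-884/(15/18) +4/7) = -186912883/1891260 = -98.83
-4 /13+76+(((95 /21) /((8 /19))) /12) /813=1612807337 /21307104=75.69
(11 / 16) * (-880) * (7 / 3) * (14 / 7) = -8470 / 3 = -2823.33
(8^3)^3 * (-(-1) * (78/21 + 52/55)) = 240786604032/385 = 625419750.73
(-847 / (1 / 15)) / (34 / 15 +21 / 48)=-277200 / 59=-4698.31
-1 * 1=-1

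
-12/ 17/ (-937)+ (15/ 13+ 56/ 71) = 1.94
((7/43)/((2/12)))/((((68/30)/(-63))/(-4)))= 79380/731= 108.59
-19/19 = -1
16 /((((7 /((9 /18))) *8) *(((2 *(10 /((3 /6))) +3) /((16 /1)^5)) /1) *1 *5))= 1048576 /1505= 696.73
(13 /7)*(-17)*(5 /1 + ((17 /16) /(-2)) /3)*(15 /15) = -102323 /672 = -152.27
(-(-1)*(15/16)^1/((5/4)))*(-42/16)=-63/32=-1.97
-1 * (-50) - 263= -213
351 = 351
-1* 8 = -8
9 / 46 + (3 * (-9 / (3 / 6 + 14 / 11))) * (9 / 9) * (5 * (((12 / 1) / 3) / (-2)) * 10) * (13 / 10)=91089 / 46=1980.20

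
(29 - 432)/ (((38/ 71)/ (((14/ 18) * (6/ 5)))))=-702.78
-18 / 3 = -6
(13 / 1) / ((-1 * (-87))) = 0.15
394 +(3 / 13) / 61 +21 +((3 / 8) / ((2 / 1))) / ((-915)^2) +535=55145439613 / 58047600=950.00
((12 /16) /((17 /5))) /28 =15 /1904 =0.01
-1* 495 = -495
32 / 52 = 8 / 13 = 0.62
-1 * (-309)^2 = -95481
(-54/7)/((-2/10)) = 270/7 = 38.57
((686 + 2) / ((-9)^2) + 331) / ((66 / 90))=462.95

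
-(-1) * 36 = 36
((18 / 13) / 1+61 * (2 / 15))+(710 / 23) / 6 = 21921 / 1495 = 14.66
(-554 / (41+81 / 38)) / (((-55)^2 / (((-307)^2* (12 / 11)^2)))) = -285714712512 / 599914975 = -476.26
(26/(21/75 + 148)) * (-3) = -1950/3707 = -0.53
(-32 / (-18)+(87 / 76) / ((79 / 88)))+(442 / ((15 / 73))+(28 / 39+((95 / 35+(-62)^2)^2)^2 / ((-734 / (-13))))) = 6001112830158145294933321 / 1547479050390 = 3877992938673.86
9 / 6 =3 / 2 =1.50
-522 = -522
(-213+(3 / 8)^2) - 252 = -29751 / 64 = -464.86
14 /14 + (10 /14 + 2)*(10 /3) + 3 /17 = 3650 /357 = 10.22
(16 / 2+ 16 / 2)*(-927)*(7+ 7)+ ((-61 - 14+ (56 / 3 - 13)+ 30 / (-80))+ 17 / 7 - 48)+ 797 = -34770335 / 168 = -206966.28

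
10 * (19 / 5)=38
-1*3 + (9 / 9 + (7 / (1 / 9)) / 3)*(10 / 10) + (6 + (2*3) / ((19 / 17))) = 577 / 19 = 30.37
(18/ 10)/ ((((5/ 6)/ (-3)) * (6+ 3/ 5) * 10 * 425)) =-27/ 116875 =-0.00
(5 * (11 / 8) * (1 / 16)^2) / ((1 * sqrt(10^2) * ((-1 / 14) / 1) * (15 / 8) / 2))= -77 / 1920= -0.04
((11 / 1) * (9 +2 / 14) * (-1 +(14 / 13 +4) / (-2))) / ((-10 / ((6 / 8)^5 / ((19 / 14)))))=61479 / 9880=6.22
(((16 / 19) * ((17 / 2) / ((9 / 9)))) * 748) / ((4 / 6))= 152592 / 19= 8031.16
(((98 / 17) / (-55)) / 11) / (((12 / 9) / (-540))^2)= -3214890 / 2057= -1562.90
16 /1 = 16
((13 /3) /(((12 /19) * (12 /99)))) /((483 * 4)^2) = 2717 /179165952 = 0.00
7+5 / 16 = 117 / 16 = 7.31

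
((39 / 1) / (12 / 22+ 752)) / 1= 429 / 8278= 0.05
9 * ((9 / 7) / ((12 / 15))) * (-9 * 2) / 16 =-3645 / 224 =-16.27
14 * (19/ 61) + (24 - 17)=693/ 61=11.36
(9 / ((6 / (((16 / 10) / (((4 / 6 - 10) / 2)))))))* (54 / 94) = -486 / 1645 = -0.30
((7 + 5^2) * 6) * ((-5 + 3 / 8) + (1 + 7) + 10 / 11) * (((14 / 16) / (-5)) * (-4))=31668 / 55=575.78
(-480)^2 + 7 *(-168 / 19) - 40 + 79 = 4377165 / 19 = 230377.11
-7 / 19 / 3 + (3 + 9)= 677 / 57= 11.88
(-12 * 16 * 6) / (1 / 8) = -9216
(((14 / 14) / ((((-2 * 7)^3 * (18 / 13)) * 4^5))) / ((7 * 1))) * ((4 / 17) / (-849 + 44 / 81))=117 / 11489887539200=0.00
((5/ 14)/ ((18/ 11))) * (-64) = -880/ 63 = -13.97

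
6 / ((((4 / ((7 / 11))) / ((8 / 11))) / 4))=336 / 121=2.78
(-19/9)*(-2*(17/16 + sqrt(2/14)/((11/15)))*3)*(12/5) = 456*sqrt(7)/77 + 323/10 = 47.97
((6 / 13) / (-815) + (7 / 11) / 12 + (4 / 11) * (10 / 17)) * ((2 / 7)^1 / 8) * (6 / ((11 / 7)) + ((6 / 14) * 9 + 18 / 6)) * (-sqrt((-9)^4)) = -70276646277 / 8543214680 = -8.23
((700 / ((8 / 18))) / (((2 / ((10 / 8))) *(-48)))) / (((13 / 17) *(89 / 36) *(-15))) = 26775 / 37024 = 0.72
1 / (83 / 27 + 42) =27 / 1217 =0.02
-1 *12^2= -144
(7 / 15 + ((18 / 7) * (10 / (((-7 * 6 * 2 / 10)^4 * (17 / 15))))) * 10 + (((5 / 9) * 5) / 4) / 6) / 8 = 193779751 / 2468612160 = 0.08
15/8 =1.88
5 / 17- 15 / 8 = -215 / 136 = -1.58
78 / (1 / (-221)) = -17238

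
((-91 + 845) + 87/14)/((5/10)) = 10643/7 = 1520.43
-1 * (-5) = 5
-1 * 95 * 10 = -950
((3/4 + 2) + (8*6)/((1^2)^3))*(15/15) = 203/4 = 50.75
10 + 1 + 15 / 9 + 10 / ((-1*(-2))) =53 / 3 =17.67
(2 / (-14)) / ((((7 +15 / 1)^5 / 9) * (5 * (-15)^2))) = -1 / 4509428000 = -0.00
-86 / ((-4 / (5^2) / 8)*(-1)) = -4300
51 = 51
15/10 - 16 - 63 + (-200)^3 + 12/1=-16000131/2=-8000065.50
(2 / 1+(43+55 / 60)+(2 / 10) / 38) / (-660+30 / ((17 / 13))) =-0.07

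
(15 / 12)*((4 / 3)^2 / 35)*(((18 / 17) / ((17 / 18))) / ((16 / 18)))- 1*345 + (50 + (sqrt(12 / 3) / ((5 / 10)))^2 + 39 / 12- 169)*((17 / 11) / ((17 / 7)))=-36352251 / 89012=-408.40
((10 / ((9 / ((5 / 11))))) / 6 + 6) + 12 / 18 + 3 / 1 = 2896 / 297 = 9.75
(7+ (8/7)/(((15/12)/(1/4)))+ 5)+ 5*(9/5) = 21.23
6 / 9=2 / 3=0.67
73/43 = 1.70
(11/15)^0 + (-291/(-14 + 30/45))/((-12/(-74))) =10847/80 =135.59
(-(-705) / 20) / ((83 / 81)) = 11421 / 332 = 34.40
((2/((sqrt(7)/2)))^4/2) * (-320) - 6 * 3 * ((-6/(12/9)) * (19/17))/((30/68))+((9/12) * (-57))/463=-286224047/453740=-630.81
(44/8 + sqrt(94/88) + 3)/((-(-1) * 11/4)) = 2 * sqrt(517)/121 + 34/11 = 3.47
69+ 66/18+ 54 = 126.67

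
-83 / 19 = -4.37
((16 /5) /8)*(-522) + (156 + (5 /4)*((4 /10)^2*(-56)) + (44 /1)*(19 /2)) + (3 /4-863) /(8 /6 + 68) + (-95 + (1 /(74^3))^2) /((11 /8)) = 6398077540057543 /23481528095168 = 272.47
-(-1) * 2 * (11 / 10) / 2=11 / 10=1.10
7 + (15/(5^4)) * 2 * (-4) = 851/125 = 6.81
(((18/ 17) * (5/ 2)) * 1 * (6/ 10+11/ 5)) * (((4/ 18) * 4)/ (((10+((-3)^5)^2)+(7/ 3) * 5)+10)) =168/ 1506557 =0.00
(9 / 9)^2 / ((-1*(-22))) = 1 / 22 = 0.05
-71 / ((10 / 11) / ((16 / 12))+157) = -1562 / 3469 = -0.45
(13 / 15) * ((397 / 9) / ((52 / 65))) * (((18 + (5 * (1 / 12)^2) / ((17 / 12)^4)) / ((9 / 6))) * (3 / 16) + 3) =3017982487 / 12027024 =250.93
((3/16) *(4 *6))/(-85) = -9/170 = -0.05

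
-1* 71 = -71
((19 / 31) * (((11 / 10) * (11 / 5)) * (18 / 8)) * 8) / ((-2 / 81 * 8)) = -1675971 / 12400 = -135.16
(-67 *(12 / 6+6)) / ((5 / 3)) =-1608 / 5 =-321.60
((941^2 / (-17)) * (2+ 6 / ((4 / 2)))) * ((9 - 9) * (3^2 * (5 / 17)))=0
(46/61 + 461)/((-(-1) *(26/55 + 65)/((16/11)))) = 10.26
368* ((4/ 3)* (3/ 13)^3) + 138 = 316434/ 2197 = 144.03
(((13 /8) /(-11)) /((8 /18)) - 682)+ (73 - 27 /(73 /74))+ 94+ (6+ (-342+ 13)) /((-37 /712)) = 5393488047 /950752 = 5672.87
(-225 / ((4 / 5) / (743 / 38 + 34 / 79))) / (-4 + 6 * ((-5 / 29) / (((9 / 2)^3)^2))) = 346701678870375 / 246760701536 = 1405.01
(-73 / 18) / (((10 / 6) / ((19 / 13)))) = -1387 / 390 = -3.56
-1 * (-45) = 45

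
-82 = -82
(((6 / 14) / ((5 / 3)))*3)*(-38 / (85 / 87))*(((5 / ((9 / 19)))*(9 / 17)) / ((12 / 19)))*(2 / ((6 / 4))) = -3580398 / 10115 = -353.97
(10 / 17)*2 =20 / 17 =1.18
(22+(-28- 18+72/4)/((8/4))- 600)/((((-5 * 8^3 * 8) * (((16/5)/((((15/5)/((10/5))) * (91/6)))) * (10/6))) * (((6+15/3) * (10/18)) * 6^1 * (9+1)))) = 0.00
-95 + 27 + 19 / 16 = -1069 / 16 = -66.81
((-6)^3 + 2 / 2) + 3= -212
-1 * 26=-26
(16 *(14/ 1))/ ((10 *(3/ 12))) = 448/ 5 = 89.60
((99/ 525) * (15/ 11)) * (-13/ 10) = -117/ 350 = -0.33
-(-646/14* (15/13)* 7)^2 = -23474025/169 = -138899.56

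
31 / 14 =2.21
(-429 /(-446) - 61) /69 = -26777 /30774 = -0.87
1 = 1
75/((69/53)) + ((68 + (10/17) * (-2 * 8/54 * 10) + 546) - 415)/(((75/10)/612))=16719169/1035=16153.79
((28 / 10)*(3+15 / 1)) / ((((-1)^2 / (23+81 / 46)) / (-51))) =-7319214 / 115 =-63645.34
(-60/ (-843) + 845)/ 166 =237465/ 46646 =5.09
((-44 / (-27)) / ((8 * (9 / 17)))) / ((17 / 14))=77 / 243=0.32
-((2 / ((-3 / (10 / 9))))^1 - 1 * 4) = 128 / 27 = 4.74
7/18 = 0.39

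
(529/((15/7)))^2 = 13712209/225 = 60943.15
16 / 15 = 1.07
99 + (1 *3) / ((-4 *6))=791 / 8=98.88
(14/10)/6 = 7/30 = 0.23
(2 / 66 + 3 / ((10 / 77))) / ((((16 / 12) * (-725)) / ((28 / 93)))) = -53431 / 7416750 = -0.01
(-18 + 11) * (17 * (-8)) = 952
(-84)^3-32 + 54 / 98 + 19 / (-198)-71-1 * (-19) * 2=-5751040423 / 9702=-592768.54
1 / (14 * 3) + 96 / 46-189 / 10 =-40546 / 2415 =-16.79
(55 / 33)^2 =2.78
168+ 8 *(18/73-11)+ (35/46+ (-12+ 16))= 291251/3358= 86.73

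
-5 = -5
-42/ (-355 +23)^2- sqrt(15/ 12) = -1.12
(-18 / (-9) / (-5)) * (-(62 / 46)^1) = 62 / 115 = 0.54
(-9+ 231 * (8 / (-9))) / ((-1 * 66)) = 643 / 198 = 3.25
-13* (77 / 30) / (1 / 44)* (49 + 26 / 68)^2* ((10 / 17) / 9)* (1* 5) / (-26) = 11938638635 / 265302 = 45000.18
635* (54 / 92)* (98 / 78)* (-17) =-4760595 / 598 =-7960.86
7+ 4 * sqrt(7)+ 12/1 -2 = 4 * sqrt(7)+ 17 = 27.58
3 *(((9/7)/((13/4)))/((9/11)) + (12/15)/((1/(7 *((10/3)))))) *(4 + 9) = 5228/7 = 746.86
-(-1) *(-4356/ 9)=-484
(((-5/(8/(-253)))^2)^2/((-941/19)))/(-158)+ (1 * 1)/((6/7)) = 79894.22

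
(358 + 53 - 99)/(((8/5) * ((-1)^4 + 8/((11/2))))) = 715/9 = 79.44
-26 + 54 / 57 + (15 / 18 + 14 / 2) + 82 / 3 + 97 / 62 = 20636 / 1767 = 11.68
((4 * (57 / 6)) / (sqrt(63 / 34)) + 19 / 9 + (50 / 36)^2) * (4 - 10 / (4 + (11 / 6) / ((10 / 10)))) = 748 / 81 + 608 * sqrt(238) / 147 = 73.04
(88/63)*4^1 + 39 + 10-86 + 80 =3061/63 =48.59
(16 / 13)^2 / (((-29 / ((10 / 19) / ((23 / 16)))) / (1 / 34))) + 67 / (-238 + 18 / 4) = -4888441046 / 17003250043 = -0.29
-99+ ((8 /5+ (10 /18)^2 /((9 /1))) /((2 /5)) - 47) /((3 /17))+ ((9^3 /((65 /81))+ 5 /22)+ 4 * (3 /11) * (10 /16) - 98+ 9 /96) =23481502651 /50038560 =469.27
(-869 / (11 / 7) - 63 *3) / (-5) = 742 / 5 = 148.40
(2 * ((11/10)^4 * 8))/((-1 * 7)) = -14641/4375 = -3.35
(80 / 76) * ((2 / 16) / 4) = 5 / 152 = 0.03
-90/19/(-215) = 18/817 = 0.02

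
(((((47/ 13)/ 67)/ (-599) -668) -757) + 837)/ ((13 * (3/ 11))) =-3374543689/ 20347431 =-165.85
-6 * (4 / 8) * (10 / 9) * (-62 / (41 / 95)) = 478.86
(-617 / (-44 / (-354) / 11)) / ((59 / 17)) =-31467 / 2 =-15733.50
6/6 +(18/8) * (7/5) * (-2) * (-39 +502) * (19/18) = -61559/20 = -3077.95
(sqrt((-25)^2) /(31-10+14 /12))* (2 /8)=75 /266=0.28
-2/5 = -0.40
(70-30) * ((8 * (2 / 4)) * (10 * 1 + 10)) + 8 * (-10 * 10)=2400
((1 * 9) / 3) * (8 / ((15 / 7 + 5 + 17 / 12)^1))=2016 / 719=2.80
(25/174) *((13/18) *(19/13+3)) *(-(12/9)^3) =-800/729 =-1.10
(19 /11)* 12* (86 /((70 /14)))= 19608 /55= 356.51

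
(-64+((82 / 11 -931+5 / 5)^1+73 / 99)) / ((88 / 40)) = -487975 / 1089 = -448.09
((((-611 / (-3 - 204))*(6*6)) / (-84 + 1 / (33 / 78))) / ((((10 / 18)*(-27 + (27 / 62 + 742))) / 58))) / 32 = -54379611 / 9161494780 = -0.01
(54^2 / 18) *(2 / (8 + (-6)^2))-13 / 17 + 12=3478 / 187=18.60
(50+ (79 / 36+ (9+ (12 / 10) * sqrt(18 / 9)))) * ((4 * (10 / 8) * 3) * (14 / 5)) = 252 * sqrt(2) / 5+ 15421 / 6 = 2641.44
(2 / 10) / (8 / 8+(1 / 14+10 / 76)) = 133 / 800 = 0.17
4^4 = 256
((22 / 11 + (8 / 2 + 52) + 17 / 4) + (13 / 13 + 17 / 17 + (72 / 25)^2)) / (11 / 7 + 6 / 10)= 1269527 / 38000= 33.41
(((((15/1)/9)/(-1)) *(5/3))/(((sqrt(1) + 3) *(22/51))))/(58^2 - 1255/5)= -425/821832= -0.00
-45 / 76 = -0.59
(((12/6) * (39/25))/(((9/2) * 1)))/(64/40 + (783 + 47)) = 26/31185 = 0.00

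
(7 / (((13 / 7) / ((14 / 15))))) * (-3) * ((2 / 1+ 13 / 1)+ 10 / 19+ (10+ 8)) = -33614 / 95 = -353.83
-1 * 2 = -2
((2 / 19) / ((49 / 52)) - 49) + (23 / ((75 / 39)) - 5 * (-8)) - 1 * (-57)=1398169 / 23275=60.07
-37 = -37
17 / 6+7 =59 / 6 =9.83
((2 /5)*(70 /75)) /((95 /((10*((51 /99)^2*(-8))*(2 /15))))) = -0.01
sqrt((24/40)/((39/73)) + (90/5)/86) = 14 * sqrt(53105)/2795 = 1.15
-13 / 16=-0.81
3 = 3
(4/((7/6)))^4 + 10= 355786/2401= 148.18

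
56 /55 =1.02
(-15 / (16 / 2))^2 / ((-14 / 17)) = -3825 / 896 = -4.27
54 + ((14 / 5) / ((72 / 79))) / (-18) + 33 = 86.83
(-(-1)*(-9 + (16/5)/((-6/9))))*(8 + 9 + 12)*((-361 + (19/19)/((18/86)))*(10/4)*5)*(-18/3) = -10692010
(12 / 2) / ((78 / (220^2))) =48400 / 13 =3723.08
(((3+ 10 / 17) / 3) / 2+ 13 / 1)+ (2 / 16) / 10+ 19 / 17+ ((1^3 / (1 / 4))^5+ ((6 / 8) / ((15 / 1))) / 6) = 847609 / 816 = 1038.74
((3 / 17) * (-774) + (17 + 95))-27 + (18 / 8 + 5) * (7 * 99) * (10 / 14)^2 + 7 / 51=3587053 / 1428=2511.94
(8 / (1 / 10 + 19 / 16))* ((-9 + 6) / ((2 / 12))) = -11520 / 103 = -111.84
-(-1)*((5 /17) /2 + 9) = 311 /34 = 9.15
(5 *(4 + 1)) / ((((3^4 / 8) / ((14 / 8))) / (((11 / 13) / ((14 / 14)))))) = 3850 / 1053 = 3.66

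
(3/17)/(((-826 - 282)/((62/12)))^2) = 961/250443456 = 0.00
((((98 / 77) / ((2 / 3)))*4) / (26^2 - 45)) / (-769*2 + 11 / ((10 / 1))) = -280 / 35558743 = -0.00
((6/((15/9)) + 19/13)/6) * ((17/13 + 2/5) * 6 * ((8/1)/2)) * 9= 1314684/4225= 311.17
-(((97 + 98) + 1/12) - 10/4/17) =-39767/204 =-194.94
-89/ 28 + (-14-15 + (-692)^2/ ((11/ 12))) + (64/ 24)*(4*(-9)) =160858825/ 308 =522268.91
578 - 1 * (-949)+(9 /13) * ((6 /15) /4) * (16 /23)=2282937 /1495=1527.05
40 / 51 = 0.78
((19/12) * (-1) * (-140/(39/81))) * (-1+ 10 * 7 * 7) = 2926665/13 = 225128.08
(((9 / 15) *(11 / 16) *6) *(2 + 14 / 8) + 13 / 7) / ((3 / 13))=32435 / 672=48.27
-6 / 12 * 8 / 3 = -4 / 3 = -1.33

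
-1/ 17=-0.06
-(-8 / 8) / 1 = 1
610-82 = 528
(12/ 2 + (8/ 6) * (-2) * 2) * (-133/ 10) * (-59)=7847/ 15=523.13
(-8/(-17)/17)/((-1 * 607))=-8/175423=-0.00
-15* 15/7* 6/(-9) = 150/7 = 21.43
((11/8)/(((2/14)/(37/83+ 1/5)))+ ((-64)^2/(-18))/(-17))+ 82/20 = 1504913/63495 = 23.70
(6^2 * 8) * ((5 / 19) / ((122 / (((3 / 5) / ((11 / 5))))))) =2160 / 12749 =0.17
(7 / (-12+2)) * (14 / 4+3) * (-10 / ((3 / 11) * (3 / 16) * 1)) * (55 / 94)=220220 / 423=520.61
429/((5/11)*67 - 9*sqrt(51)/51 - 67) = -275638/23453 + 1331*sqrt(51)/23453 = -11.35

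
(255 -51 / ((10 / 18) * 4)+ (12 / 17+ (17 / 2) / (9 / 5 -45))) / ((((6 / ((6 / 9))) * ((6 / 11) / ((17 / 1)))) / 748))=17565897547 / 29160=602397.04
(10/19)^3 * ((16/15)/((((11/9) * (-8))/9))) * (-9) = 97200/75449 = 1.29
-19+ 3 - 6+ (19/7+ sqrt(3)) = -135/7+ sqrt(3) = -17.55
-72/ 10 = -7.20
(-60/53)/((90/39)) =-26/53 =-0.49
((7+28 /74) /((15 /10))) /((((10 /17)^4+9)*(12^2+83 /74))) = 0.00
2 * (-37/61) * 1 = -74/61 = -1.21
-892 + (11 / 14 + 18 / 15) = -62301 / 70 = -890.01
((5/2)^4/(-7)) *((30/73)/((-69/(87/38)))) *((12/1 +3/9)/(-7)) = -3353125/25010384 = -0.13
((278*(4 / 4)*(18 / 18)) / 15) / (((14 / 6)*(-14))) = -139 / 245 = -0.57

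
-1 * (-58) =58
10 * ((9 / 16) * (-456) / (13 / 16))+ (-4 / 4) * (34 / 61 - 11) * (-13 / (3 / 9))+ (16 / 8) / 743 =-2100012871 / 589199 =-3564.18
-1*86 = -86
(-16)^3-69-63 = -4228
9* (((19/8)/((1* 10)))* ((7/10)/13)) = 1197/10400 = 0.12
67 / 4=16.75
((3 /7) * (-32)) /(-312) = 4 /91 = 0.04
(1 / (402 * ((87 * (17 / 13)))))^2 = 169 / 353499215364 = 0.00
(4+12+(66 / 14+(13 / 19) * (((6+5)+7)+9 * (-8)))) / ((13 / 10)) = -21590 / 1729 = -12.49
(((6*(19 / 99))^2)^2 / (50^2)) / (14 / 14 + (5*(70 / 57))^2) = 188183524 / 10356137488125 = 0.00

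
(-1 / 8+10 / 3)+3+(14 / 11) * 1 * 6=3655 / 264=13.84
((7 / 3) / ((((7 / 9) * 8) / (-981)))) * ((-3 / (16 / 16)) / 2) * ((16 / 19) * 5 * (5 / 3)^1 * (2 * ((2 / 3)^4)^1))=87200 / 57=1529.82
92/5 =18.40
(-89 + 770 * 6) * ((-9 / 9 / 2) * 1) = -4531 / 2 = -2265.50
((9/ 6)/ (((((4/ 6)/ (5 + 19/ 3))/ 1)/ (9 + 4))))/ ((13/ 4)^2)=31.38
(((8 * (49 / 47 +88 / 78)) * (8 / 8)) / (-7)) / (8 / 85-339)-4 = -1475784748 / 369622617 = -3.99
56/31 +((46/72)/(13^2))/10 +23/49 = 210358817/92415960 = 2.28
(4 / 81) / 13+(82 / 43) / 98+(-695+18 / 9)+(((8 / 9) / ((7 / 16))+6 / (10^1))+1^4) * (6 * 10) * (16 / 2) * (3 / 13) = -644947754 / 2218671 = -290.69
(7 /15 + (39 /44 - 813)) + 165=-426787 /660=-646.65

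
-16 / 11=-1.45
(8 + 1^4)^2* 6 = 486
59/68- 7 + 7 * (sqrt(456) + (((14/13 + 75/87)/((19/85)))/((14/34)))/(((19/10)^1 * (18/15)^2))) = 3978481709/83291364 + 14 * sqrt(114) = 197.24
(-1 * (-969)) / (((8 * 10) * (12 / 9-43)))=-2907 / 10000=-0.29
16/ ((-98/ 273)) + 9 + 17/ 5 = -1126/ 35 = -32.17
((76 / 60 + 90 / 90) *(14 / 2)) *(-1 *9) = -714 / 5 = -142.80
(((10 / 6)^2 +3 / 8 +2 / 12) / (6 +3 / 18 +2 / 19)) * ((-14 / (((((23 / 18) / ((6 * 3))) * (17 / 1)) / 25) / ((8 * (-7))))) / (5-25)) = -24030972 / 55913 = -429.79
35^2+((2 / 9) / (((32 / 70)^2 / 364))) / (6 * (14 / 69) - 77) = 87480925 / 71712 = 1219.89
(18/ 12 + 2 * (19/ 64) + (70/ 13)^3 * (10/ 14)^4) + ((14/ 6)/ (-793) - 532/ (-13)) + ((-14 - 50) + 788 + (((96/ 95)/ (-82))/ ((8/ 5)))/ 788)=11162411798337721/ 13820789385312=807.65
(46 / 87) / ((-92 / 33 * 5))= -11 / 290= -0.04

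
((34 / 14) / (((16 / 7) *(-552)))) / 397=-17 / 3506304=-0.00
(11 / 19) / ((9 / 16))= 176 / 171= 1.03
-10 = -10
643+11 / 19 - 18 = 625.58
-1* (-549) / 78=183 / 26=7.04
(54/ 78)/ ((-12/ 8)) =-6/ 13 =-0.46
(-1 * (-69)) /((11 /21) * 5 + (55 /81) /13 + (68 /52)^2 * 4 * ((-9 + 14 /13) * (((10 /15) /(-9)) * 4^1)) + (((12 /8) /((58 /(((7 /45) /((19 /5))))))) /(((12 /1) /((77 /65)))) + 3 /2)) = 3788818422480 /1110803335333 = 3.41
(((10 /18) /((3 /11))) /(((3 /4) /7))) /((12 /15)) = 1925 /81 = 23.77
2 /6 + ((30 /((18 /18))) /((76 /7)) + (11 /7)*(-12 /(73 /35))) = -49471 /8322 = -5.94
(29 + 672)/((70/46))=16123/35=460.66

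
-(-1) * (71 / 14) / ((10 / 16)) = 8.11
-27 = -27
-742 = -742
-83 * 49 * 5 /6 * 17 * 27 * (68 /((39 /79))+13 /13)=-5611666935 /26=-215833343.65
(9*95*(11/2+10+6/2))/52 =31635/104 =304.18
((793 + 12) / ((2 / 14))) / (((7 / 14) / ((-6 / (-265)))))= 13524 / 53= 255.17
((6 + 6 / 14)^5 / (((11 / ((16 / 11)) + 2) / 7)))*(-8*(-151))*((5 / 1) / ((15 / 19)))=2509801200000 / 40817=61489114.83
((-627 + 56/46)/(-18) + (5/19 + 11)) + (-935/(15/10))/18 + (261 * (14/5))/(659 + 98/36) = 17572323101/1405378890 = 12.50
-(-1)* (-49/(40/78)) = -1911/20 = -95.55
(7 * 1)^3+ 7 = 350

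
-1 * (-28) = 28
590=590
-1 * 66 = -66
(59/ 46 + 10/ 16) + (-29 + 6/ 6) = -4801/ 184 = -26.09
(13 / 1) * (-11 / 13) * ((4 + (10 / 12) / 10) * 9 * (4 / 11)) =-147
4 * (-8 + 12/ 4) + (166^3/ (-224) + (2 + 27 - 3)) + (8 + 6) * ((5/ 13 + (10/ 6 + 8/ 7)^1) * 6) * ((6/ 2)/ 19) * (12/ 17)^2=-40761688229/ 1998724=-20393.86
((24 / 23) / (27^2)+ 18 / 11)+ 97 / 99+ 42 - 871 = -50805164 / 61479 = -826.38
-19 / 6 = -3.17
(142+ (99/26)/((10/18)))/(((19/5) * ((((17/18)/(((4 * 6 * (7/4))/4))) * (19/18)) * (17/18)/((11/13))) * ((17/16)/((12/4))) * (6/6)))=312834148704/299737217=1043.69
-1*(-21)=21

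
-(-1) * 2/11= 2/11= 0.18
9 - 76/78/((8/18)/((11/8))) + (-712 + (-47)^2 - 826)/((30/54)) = 1262337/1040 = 1213.79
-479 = -479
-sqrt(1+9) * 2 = -2 * sqrt(10) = -6.32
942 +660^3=287496942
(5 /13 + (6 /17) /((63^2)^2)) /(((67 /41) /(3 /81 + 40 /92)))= 5361809392973 /48283597360089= 0.11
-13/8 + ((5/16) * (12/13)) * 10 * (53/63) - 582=-1269337/2184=-581.20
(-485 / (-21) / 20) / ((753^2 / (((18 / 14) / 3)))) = 97 / 111133764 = 0.00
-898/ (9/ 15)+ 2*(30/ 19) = -85130/ 57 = -1493.51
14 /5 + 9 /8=157 /40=3.92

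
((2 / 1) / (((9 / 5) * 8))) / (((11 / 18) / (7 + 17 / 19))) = 375 / 209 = 1.79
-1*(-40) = 40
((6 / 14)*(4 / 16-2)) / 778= -3 / 3112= -0.00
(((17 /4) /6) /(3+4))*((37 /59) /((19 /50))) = 15725 /94164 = 0.17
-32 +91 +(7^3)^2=117708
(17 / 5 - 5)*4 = -32 / 5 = -6.40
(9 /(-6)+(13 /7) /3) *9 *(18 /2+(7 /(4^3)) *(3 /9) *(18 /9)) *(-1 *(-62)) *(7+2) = -8991333 /224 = -40139.88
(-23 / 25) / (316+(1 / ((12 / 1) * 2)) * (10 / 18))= -4968 / 1706525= -0.00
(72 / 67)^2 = 5184 / 4489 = 1.15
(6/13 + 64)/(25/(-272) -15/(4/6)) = -227936/79885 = -2.85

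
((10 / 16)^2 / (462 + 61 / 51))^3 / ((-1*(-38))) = 2072671875 / 131319333074749620224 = 0.00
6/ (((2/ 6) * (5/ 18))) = 324/ 5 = 64.80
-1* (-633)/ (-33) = -211/ 11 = -19.18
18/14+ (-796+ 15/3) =-5528/7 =-789.71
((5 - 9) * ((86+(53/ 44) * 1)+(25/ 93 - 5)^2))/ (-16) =41704613/ 1522224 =27.40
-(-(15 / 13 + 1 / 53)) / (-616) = -101 / 53053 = -0.00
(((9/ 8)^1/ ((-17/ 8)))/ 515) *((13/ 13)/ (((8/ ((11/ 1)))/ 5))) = -99/ 14008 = -0.01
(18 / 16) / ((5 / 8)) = 9 / 5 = 1.80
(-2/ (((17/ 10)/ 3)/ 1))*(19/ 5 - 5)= 72/ 17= 4.24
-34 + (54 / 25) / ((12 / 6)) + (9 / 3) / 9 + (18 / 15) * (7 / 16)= -19237 / 600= -32.06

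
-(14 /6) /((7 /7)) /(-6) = 7 /18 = 0.39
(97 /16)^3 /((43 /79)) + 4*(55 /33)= 416.03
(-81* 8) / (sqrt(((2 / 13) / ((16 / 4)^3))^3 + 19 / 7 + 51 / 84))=-1078272* sqrt(304631170298) / 1673797639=-355.56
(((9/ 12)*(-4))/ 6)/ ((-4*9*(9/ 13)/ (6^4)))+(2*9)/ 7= 200/ 7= 28.57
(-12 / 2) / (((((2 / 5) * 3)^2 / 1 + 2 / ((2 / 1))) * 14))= -75 / 427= -0.18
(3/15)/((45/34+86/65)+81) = 442/184859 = 0.00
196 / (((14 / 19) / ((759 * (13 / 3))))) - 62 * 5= 874564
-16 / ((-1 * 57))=0.28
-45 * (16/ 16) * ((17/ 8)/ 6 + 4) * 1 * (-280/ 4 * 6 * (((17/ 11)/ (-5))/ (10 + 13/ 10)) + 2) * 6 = -15857.22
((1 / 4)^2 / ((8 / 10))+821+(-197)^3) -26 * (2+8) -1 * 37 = -489270331 / 64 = -7644848.92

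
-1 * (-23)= 23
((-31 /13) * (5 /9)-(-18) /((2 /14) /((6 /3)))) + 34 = 33307 /117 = 284.68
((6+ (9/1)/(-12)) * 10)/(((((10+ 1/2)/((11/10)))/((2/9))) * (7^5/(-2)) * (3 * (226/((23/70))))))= -253/3589470990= -0.00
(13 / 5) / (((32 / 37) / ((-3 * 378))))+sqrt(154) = -272727 / 80+sqrt(154) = -3396.68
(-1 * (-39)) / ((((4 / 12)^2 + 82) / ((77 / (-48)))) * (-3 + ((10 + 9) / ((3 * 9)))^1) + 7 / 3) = 0.33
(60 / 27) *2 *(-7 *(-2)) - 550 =-4390 / 9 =-487.78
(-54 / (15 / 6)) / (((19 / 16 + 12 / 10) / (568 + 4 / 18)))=-981888 / 191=-5140.77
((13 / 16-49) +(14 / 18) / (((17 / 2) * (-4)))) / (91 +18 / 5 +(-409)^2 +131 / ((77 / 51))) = -45437315 / 157829930928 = -0.00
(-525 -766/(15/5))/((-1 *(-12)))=-2341/36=-65.03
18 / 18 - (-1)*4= 5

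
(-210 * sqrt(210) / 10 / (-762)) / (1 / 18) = 63 * sqrt(210) / 127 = 7.19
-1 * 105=-105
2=2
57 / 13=4.38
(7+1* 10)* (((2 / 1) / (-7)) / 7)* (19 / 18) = -0.73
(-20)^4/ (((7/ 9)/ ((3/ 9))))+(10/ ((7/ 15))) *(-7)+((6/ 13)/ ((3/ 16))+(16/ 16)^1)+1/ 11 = 68493406/ 1001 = 68424.98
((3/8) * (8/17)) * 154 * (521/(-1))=-240702/17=-14158.94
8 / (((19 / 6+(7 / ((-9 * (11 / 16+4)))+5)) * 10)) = 0.10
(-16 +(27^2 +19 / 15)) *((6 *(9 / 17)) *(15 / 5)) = 578556 / 85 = 6806.54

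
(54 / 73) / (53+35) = 27 / 3212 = 0.01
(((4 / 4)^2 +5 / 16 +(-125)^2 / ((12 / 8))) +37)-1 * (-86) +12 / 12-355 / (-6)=10601.15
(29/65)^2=841/4225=0.20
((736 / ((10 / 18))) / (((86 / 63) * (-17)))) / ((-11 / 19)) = 3964464 / 40205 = 98.61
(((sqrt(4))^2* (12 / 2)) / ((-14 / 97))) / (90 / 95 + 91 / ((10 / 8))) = -55290 / 24521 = -2.25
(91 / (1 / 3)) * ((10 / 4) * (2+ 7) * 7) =85995 / 2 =42997.50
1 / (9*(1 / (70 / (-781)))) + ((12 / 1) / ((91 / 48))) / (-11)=-374434 / 639639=-0.59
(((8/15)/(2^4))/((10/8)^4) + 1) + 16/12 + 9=106378/9375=11.35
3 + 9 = 12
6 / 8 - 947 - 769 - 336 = -8205 / 4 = -2051.25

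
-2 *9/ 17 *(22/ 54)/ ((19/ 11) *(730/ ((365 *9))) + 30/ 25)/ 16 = -0.02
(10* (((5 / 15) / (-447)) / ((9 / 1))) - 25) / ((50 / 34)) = -17.00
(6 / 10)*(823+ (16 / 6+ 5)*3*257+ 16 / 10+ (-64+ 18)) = 100344 / 25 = 4013.76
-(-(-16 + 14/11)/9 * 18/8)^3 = -531441/10648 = -49.91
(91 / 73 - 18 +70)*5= 19435 / 73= 266.23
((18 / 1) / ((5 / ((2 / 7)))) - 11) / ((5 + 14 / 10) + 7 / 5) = -349 / 273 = -1.28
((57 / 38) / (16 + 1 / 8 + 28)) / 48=1 / 1412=0.00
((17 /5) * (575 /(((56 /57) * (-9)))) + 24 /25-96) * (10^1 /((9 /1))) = -1327793 /3780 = -351.27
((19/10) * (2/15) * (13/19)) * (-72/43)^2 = 22464/46225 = 0.49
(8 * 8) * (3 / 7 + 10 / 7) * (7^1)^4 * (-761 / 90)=-108585568 / 45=-2413012.62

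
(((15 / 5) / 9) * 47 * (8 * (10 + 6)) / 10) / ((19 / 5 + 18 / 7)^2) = 736960 / 149187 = 4.94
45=45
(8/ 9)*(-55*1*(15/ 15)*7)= -3080/ 9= -342.22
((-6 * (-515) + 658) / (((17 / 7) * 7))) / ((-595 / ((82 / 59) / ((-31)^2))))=-307336 / 573510385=-0.00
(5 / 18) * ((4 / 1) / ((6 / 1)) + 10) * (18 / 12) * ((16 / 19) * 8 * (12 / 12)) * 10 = 51200 / 171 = 299.42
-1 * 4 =-4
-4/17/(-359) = 4/6103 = 0.00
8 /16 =1 /2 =0.50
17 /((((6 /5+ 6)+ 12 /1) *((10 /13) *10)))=221 /1920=0.12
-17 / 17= -1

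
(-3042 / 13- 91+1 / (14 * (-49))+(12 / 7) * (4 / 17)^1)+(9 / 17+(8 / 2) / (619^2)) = -324.07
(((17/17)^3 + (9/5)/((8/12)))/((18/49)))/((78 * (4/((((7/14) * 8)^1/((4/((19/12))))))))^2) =654493/2523156480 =0.00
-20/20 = -1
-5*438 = -2190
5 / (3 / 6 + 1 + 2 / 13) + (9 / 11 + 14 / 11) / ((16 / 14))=18363 / 3784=4.85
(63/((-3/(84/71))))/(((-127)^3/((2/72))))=49/145435193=0.00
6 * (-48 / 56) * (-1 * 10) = 360 / 7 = 51.43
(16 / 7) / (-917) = -16 / 6419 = -0.00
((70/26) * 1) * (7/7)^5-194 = -2487/13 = -191.31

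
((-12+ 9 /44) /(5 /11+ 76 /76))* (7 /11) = -3633 /704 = -5.16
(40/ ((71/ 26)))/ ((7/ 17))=17680/ 497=35.57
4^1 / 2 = 2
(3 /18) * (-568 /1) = -284 /3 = -94.67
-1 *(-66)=66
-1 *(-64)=64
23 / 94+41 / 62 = 1320 / 1457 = 0.91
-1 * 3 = -3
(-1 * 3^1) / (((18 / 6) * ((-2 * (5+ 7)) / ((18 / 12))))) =1 / 16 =0.06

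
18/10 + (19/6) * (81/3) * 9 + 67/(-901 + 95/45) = 3119607/4045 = 771.23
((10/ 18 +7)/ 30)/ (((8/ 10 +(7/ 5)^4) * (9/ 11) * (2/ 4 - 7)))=-93500/ 9164259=-0.01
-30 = -30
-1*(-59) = 59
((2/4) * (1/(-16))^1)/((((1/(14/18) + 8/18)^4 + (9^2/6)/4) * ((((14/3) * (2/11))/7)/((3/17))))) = -1559543139/422849903920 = -0.00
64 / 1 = 64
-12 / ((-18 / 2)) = 4 / 3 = 1.33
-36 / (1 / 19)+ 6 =-678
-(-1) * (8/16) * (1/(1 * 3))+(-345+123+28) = -1163/6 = -193.83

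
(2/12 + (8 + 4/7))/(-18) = -367/756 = -0.49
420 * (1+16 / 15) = 868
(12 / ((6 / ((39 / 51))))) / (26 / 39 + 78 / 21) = 273 / 782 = 0.35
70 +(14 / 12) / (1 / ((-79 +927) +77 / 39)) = 248423 / 234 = 1061.64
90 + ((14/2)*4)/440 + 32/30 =91.13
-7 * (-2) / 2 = 7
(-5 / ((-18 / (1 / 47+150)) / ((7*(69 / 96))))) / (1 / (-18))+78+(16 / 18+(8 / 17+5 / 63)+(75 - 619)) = -6827362585 / 1610784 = -4238.53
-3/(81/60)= -20/9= -2.22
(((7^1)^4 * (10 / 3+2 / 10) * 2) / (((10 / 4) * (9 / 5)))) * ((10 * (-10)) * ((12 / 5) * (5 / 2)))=-2262275.56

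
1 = 1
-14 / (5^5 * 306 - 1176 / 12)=-7 / 478076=-0.00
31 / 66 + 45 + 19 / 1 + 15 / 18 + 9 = 2452 / 33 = 74.30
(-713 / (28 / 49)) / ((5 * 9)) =-4991 / 180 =-27.73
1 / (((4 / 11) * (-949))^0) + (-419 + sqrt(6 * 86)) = -418 + 2 * sqrt(129) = -395.28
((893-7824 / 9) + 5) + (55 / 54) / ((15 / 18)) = 269 / 9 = 29.89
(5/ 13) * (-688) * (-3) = 10320/ 13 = 793.85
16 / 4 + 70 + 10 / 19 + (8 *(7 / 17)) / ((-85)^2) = 74.53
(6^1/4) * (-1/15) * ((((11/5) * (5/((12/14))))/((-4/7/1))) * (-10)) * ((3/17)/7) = -77/136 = -0.57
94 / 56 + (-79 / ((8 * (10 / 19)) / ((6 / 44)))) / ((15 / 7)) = 29851 / 61600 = 0.48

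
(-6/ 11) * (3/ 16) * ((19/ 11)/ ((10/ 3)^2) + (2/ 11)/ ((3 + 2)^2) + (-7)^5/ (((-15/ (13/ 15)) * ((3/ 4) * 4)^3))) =-3.69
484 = 484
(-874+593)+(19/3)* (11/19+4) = -252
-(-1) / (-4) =-1 / 4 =-0.25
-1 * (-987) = 987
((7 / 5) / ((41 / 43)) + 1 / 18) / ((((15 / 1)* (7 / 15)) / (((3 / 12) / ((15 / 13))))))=73099 / 1549800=0.05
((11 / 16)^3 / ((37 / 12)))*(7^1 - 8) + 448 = 16969831 / 37888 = 447.89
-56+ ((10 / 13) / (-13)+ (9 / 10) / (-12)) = -379467 / 6760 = -56.13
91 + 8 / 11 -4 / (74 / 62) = 35969 / 407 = 88.38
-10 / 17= -0.59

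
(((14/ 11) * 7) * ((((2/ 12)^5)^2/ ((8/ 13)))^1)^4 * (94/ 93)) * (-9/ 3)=-65775983/ 4667715213051610436744239593484713984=-0.00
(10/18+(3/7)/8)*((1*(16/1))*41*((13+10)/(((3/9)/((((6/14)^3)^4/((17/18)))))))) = 1846232411292/1647113176919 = 1.12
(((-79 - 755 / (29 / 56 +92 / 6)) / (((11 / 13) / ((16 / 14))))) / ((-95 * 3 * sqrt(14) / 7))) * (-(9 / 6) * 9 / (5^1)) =-78908778 * sqrt(14) / 97399225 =-3.03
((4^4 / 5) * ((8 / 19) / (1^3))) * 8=172.46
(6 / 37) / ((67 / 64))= 384 / 2479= 0.15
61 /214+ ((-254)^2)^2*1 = 890735250845 /214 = 4162314256.29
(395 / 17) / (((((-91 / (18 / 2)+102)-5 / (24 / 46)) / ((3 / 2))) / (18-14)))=85320 / 50371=1.69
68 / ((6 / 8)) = 272 / 3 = 90.67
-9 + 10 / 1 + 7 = 8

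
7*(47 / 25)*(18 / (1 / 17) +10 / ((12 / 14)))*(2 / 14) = 44791 / 75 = 597.21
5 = 5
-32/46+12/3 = 76/23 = 3.30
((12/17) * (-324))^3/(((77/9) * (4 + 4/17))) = -7346640384/22253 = -330141.57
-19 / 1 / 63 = -19 / 63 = -0.30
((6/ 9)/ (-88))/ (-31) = 1/ 4092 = 0.00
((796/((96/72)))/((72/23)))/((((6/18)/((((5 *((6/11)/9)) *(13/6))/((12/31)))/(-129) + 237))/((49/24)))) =8145305823557/29424384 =276821.63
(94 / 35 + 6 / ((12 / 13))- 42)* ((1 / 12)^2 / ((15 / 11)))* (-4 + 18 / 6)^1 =25267 / 151200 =0.17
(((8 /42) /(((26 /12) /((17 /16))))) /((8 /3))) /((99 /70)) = 85 /3432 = 0.02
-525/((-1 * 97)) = 525/97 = 5.41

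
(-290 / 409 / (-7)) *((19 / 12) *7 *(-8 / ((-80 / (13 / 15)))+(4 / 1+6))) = 833663 / 73620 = 11.32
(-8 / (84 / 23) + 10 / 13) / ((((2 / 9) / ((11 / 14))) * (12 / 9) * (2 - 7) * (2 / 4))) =9603 / 6370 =1.51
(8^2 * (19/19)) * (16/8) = 128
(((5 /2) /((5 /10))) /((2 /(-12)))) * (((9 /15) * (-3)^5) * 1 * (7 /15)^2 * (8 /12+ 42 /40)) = 408807 /250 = 1635.23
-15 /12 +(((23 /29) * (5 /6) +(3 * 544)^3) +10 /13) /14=4916126693633 /15834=310479139.42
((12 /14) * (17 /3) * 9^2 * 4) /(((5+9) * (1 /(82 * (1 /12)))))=37638 /49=768.12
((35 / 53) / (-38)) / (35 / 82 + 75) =-287 / 1245659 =-0.00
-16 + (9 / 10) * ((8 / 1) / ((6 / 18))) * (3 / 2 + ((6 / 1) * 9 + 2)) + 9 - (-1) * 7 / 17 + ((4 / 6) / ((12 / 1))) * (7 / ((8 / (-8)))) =377917 / 306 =1235.02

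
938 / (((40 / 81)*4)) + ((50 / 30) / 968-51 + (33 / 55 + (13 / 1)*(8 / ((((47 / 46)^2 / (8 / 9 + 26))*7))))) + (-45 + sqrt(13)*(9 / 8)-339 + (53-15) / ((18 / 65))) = 9*sqrt(13) / 8 + 83875669861 / 149681840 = 564.42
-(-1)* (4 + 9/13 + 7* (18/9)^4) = 1517/13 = 116.69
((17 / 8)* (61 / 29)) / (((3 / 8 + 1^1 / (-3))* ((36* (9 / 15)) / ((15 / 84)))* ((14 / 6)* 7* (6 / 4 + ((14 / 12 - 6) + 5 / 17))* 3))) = -88145 / 14801136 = -0.01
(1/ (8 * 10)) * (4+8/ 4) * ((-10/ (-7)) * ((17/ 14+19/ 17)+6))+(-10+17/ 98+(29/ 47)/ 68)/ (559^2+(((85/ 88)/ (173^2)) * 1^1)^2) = 606038081492733610189723/ 678900641310904457303992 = 0.89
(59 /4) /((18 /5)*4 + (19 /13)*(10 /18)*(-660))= -0.03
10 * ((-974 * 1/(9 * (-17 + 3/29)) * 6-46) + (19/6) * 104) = 157664/49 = 3217.63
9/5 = 1.80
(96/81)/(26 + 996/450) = 200/4761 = 0.04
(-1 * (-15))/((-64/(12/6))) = -15/32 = -0.47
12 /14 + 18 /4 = 75 /14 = 5.36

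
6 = 6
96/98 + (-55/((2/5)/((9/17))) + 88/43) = -4998041/71638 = -69.77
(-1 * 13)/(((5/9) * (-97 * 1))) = 117/485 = 0.24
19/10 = 1.90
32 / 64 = 0.50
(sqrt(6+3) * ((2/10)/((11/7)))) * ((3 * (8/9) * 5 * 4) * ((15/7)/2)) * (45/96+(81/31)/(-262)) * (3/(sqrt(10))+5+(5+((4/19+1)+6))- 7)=111.70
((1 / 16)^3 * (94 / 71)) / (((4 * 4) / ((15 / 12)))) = 235 / 9306112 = 0.00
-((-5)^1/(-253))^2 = -25/64009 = -0.00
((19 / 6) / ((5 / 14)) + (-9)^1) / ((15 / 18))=-4 / 25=-0.16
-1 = -1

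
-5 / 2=-2.50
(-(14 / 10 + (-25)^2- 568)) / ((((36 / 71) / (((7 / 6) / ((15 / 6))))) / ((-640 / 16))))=290248 / 135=2149.99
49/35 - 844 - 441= -6418/5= -1283.60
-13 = -13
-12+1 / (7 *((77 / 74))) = -6394 / 539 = -11.86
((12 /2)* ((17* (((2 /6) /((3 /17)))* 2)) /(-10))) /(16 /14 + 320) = -2023 /16860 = -0.12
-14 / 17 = -0.82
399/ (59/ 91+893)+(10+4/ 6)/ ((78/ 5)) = 10753913/ 9514674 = 1.13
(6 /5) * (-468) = -2808 /5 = -561.60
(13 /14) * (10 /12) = 65 /84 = 0.77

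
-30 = -30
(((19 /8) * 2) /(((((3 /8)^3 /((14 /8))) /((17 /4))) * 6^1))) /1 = 9044 /81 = 111.65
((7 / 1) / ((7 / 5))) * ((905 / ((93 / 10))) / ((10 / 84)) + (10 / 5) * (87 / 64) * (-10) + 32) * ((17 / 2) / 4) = 34665295 / 3968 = 8736.21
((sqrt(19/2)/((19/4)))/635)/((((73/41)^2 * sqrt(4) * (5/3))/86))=0.01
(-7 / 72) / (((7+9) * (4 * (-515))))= 7 / 2373120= 0.00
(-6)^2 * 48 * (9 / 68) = 3888 / 17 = 228.71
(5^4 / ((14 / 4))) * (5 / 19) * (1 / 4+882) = 41459.12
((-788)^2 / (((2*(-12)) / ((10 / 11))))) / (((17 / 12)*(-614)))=1552360 / 57409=27.04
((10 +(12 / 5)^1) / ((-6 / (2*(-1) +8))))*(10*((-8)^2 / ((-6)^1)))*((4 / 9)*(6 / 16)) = 1984 / 9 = 220.44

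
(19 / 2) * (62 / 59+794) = 445626 / 59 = 7552.98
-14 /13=-1.08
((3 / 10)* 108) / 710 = 81 / 1775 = 0.05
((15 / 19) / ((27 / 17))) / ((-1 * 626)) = -85 / 107046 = -0.00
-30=-30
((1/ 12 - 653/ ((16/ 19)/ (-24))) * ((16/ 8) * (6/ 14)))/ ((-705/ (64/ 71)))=-7146464/ 350385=-20.40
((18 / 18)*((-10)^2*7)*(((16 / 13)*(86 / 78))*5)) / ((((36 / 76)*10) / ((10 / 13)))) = 45752000 / 59319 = 771.29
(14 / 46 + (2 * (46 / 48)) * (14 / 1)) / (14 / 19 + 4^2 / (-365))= 25971575 / 663228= 39.16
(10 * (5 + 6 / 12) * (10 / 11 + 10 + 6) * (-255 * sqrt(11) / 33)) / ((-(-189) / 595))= -2239750 * sqrt(11) / 99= -75034.45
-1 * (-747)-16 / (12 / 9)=735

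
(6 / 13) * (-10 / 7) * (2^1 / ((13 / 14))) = -240 / 169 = -1.42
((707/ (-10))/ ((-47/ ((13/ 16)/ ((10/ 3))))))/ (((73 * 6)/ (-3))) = -27573/ 10979200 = -0.00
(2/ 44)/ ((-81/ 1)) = -1/ 1782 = -0.00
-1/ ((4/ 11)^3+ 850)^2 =-1771561/ 1280097639396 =-0.00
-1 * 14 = -14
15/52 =0.29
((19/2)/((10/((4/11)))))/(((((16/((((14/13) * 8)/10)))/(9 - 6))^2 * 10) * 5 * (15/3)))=8379/232375000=0.00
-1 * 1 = -1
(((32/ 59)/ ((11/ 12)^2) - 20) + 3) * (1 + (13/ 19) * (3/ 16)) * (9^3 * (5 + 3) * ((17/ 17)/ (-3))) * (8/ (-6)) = -47829.26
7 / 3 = 2.33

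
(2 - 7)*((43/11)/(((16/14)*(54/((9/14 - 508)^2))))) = -10847310935/133056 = -81524.40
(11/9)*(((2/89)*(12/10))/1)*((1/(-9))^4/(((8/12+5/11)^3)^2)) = 0.00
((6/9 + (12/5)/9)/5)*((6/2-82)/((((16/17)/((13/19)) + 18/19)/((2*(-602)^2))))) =-1683038241976/365775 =-4601293.81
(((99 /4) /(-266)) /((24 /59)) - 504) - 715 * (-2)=7880165 /8512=925.77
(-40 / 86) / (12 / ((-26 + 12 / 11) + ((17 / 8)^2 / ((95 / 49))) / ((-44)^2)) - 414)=0.00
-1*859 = -859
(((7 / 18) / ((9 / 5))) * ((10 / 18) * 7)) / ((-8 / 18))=-1225 / 648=-1.89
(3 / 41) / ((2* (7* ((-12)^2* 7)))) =1 / 192864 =0.00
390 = 390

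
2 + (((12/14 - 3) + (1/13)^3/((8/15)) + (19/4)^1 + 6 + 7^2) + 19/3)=65.94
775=775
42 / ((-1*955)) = -0.04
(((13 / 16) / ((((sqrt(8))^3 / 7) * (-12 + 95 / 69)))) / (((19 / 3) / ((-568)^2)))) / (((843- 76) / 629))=-4594473261 * sqrt(2) / 6573544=-988.44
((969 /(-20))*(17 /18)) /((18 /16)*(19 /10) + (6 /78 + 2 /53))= -7566598 /372417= -20.32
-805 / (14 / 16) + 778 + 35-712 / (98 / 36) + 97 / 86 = -1548321 / 4214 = -367.42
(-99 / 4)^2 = 9801 / 16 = 612.56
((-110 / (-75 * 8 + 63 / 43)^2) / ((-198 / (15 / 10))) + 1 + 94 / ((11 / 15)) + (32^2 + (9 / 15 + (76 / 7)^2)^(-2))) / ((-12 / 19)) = -1825.87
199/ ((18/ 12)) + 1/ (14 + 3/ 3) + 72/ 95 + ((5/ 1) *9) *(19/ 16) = 170479/ 912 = 186.93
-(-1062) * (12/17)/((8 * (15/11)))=5841/85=68.72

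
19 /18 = 1.06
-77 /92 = -0.84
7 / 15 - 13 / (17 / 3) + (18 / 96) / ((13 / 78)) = -1433 / 2040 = -0.70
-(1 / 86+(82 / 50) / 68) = -2613 / 73100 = -0.04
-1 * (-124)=124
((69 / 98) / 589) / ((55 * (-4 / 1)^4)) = 69 / 812725760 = 0.00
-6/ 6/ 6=-1/ 6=-0.17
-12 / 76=-3 / 19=-0.16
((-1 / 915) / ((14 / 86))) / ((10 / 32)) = -0.02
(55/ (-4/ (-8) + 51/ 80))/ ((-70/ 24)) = -10560/ 637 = -16.58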